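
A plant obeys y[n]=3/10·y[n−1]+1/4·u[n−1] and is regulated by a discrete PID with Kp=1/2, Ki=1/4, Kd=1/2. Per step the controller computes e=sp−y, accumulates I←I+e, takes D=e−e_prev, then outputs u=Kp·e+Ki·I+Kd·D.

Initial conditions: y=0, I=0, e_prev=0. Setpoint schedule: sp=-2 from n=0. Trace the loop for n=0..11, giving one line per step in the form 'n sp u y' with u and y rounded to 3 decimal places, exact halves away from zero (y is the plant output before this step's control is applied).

(exact arithmetic carried between steps; '≈' marks a value shown rounded to 6 d.p. or computed from one; I and e_prev carry over from the previous line; the table rounds u and y to 3 d.p., halves away from zero)
n=0: y=0, sp=-2, e=sp−y=-2; I=-2, D=e−e_prev=-2; u=1/2·(-2)+1/4·(-2)+1/2·(-2)=-2.5; next y=3/10·0+1/4·(-2.5)=-0.625
n=1: y=-0.625, sp=-2, e=sp−y=-1.375; I=-3.375, D=e−e_prev=0.625; u=1/2·(-1.375)+1/4·(-3.375)+1/2·0.625=-1.21875; next y=3/10·(-0.625)+1/4·(-1.21875)≈-0.492188
n=2: y≈-0.492188, sp=-2, e=sp−y≈-1.507813; I≈-4.882813, D=e−e_prev≈-0.132813; u=1/2·(-1.507813)+1/4·(-4.882813)+1/2·(-0.132813)≈-2.041016; next y=3/10·(-0.492188)+1/4·(-2.041016)≈-0.657910
n=3: y≈-0.657910, sp=-2, e=sp−y≈-1.342090; I≈-6.224902, D=e−e_prev≈0.165723; u=1/2·(-1.342090)+1/4·(-6.224902)+1/2·0.165723≈-2.144409; next y=3/10·(-0.657910)+1/4·(-2.144409)≈-0.733475
n=4: y≈-0.733475, sp=-2, e=sp−y≈-1.266525; I≈-7.491427, D=e−e_prev≈0.075565; u=1/2·(-1.266525)+1/4·(-7.491427)+1/2·0.075565≈-2.468336; next y=3/10·(-0.733475)+1/4·(-2.468336)≈-0.837127
n=5: y≈-0.837127, sp=-2, e=sp−y≈-1.162873; I≈-8.654300, D=e−e_prev≈0.103651; u=1/2·(-1.162873)+1/4·(-8.654300)+1/2·0.103651≈-2.693186; next y=3/10·(-0.837127)+1/4·(-2.693186)≈-0.924435
n=6: y≈-0.924435, sp=-2, e=sp−y≈-1.075565; I≈-9.729866, D=e−e_prev≈0.087308; u=1/2·(-1.075565)+1/4·(-9.729866)+1/2·0.087308≈-2.926595; next y=3/10·(-0.924435)+1/4·(-2.926595)≈-1.008979
n=7: y≈-1.008979, sp=-2, e=sp−y≈-0.991021; I≈-10.720887, D=e−e_prev≈0.084545; u=1/2·(-0.991021)+1/4·(-10.720887)+1/2·0.084545≈-3.133460; next y=3/10·(-1.008979)+1/4·(-3.133460)≈-1.086059
n=8: y≈-1.086059, sp=-2, e=sp−y≈-0.913941; I≈-11.634828, D=e−e_prev≈0.077080; u=1/2·(-0.913941)+1/4·(-11.634828)+1/2·0.077080≈-3.327138; next y=3/10·(-1.086059)+1/4·(-3.327138)≈-1.157602
n=9: y≈-1.157602, sp=-2, e=sp−y≈-0.842398; I≈-12.477226, D=e−e_prev≈0.071543; u=1/2·(-0.842398)+1/4·(-12.477226)+1/2·0.071543≈-3.504734; next y=3/10·(-1.157602)+1/4·(-3.504734)≈-1.223464
n=10: y≈-1.223464, sp=-2, e=sp−y≈-0.776536; I≈-13.253762, D=e−e_prev≈0.065862; u=1/2·(-0.776536)+1/4·(-13.253762)+1/2·0.065862≈-3.668777; next y=3/10·(-1.223464)+1/4·(-3.668777)≈-1.284234
n=11: y≈-1.284234, sp=-2, e=sp−y≈-0.715766; I≈-13.969528, D=e−e_prev≈0.060770; u=1/2·(-0.715766)+1/4·(-13.969528)+1/2·0.060770≈-3.819881; next y=3/10·(-1.284234)+1/4·(-3.819881)≈-1.340240

0 -2 -2.500 0.000
1 -2 -1.219 -0.625
2 -2 -2.041 -0.492
3 -2 -2.144 -0.658
4 -2 -2.468 -0.733
5 -2 -2.693 -0.837
6 -2 -2.927 -0.924
7 -2 -3.133 -1.009
8 -2 -3.327 -1.086
9 -2 -3.505 -1.158
10 -2 -3.669 -1.223
11 -2 -3.820 -1.284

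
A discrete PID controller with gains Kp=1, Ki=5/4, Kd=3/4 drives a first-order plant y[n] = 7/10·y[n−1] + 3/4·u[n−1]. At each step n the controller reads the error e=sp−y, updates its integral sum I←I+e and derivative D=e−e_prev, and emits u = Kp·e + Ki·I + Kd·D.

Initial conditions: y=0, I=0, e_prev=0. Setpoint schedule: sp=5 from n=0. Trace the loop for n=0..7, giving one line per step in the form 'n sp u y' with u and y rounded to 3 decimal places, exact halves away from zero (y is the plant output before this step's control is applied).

0 5 15.000 0.000
1 5 -16.250 11.250
2 5 31.063 -4.313
3 5 -42.741 20.278
4 5 71.021 -17.861
5 5 -104.880 40.764
6 5 167.051 -50.125
7 5 -253.186 90.200

(exact arithmetic carried between steps; '≈' marks a value shown rounded to 6 d.p. or computed from one; I and e_prev carry over from the previous line; the table rounds u and y to 3 d.p., halves away from zero)
n=0: y=0, sp=5, e=sp−y=5; I=5, D=e−e_prev=5; u=1·5+5/4·5+3/4·5=15; next y=7/10·0+3/4·15=11.25
n=1: y=11.25, sp=5, e=sp−y=-6.25; I=-1.25, D=e−e_prev=-11.25; u=1·(-6.25)+5/4·(-1.25)+3/4·(-11.25)=-16.25; next y=7/10·11.25+3/4·(-16.25)=-4.3125
n=2: y=-4.3125, sp=5, e=sp−y=9.3125; I=8.0625, D=e−e_prev=15.5625; u=1·9.3125+5/4·8.0625+3/4·15.5625=31.0625; next y=7/10·(-4.3125)+3/4·31.0625=20.278125
n=3: y=20.278125, sp=5, e=sp−y=-15.278125; I=-7.215625, D=e−e_prev=-24.590625; u=1·(-15.278125)+5/4·(-7.215625)+3/4·(-24.590625)=-42.740625; next y=7/10·20.278125+3/4·(-42.740625)≈-17.860781
n=4: y≈-17.860781, sp=5, e=sp−y≈22.860781; I≈15.645156, D=e−e_prev≈38.138906; u=1·22.860781+5/4·15.645156+3/4·38.138906≈71.021406; next y=7/10·(-17.860781)+3/4·71.021406≈40.763508
n=5: y≈40.763508, sp=5, e=sp−y≈-35.763508; I≈-20.118352, D=e−e_prev≈-58.624289; u=1·(-35.763508)+5/4·(-20.118352)+3/4·(-58.624289)≈-104.879664; next y=7/10·40.763508+3/4·(-104.879664)≈-50.125293
n=6: y≈-50.125293, sp=5, e=sp−y≈55.125293; I≈35.006941, D=e−e_prev≈90.888800; u=1·55.125293+5/4·35.006941+3/4·90.888800≈167.050569; next y=7/10·(-50.125293)+3/4·167.050569≈90.200222
n=7: y≈90.200222, sp=5, e=sp−y≈-85.200222; I≈-50.193281, D=e−e_prev≈-140.325515; u=1·(-85.200222)+5/4·(-50.193281)+3/4·(-140.325515)≈-253.185959; next y=7/10·90.200222+3/4·(-253.185959)≈-126.749314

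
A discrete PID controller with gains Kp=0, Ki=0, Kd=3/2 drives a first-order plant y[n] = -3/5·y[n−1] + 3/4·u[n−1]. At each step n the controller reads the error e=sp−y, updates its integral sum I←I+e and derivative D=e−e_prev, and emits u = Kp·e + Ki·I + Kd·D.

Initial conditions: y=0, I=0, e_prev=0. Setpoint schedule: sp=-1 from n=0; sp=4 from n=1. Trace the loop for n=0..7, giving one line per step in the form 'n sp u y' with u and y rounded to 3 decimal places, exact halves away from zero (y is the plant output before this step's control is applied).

(exact arithmetic carried between steps; '≈' marks a value shown rounded to 6 d.p. or computed from one; I and e_prev carry over from the previous line; the table rounds u and y to 3 d.p., halves away from zero)
n=0: y=0, sp=-1, e=sp−y=-1; I=-1, D=e−e_prev=-1; u=0·(-1)+0·(-1)+3/2·(-1)=-1.5; next y=-3/5·0+3/4·(-1.5)=-1.125
n=1: y=-1.125, sp=4, e=sp−y=5.125; I=4.125, D=e−e_prev=6.125; u=0·5.125+0·4.125+3/2·6.125=9.1875; next y=-3/5·(-1.125)+3/4·9.1875=7.565625
n=2: y=7.565625, sp=4, e=sp−y=-3.565625; I=0.559375, D=e−e_prev=-8.690625; u=0·(-3.565625)+0·0.559375+3/2·(-8.690625)≈-13.035938; next y=-3/5·7.565625+3/4·(-13.035938)≈-14.316328
n=3: y≈-14.316328, sp=4, e=sp−y≈18.316328; I≈18.875703, D=e−e_prev≈21.881953; u=0·18.316328+0·18.875703+3/2·21.881953≈32.822930; next y=-3/5·(-14.316328)+3/4·32.822930≈33.206994
n=4: y≈33.206994, sp=4, e=sp−y≈-29.206994; I≈-10.331291, D=e−e_prev≈-47.523322; u=0·(-29.206994)+0·(-10.331291)+3/2·(-47.523322)≈-71.284983; next y=-3/5·33.206994+3/4·(-71.284983)≈-73.387934
n=5: y≈-73.387934, sp=4, e=sp−y≈77.387934; I≈67.056643, D=e−e_prev≈106.594928; u=0·77.387934+0·67.056643+3/2·106.594928≈159.892392; next y=-3/5·(-73.387934)+3/4·159.892392≈163.952055
n=6: y≈163.952055, sp=4, e=sp−y≈-159.952055; I≈-92.895412, D=e−e_prev≈-237.339989; u=0·(-159.952055)+0·(-92.895412)+3/2·(-237.339989)≈-356.009983; next y=-3/5·163.952055+3/4·(-356.009983)≈-365.378720
n=7: y≈-365.378720, sp=4, e=sp−y≈369.378720; I≈276.483308, D=e−e_prev≈529.330775; u=0·369.378720+0·276.483308+3/2·529.330775≈793.996162; next y=-3/5·(-365.378720)+3/4·793.996162≈814.724353

0 -1 -1.500 0.000
1 4 9.188 -1.125
2 4 -13.036 7.566
3 4 32.823 -14.316
4 4 -71.285 33.207
5 4 159.892 -73.388
6 4 -356.010 163.952
7 4 793.996 -365.379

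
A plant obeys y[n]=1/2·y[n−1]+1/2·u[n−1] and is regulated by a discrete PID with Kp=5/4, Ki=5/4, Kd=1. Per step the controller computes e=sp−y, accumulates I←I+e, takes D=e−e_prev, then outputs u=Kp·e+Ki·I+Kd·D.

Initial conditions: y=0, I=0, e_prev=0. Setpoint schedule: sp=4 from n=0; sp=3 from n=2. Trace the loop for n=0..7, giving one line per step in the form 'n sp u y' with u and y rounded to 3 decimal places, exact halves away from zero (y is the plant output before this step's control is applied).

(exact arithmetic carried between steps; '≈' marks a value shown rounded to 6 d.p. or computed from one; I and e_prev carry over from the previous line; the table rounds u and y to 3 d.p., halves away from zero)
n=0: y=0, sp=4, e=sp−y=4; I=4, D=e−e_prev=4; u=5/4·4+5/4·4+1·4=14; next y=1/2·0+1/2·14=7
n=1: y=7, sp=4, e=sp−y=-3; I=1, D=e−e_prev=-7; u=5/4·(-3)+5/4·1+1·(-7)=-9.5; next y=1/2·7+1/2·(-9.5)=-1.25
n=2: y=-1.25, sp=3, e=sp−y=4.25; I=5.25, D=e−e_prev=7.25; u=5/4·4.25+5/4·5.25+1·7.25=19.125; next y=1/2·(-1.25)+1/2·19.125=8.9375
n=3: y=8.9375, sp=3, e=sp−y=-5.9375; I=-0.6875, D=e−e_prev=-10.1875; u=5/4·(-5.9375)+5/4·(-0.6875)+1·(-10.1875)=-18.46875; next y=1/2·8.9375+1/2·(-18.46875)=-4.765625
n=4: y=-4.765625, sp=3, e=sp−y=7.765625; I=7.078125, D=e−e_prev=13.703125; u=5/4·7.765625+5/4·7.078125+1·13.703125≈32.257813; next y=1/2·(-4.765625)+1/2·32.257813≈13.746094
n=5: y≈13.746094, sp=3, e=sp−y≈-10.746094; I≈-3.667969, D=e−e_prev≈-18.511719; u=5/4·(-10.746094)+5/4·(-3.667969)+1·(-18.511719)≈-36.529297; next y=1/2·13.746094+1/2·(-36.529297)≈-11.391602
n=6: y≈-11.391602, sp=3, e=sp−y≈14.391602; I≈10.723633, D=e−e_prev≈25.137695; u=5/4·14.391602+5/4·10.723633+1·25.137695≈56.531738; next y=1/2·(-11.391602)+1/2·56.531738≈22.570068
n=7: y≈22.570068, sp=3, e=sp−y≈-19.570068; I≈-8.846436, D=e−e_prev≈-33.961670; u=5/4·(-19.570068)+5/4·(-8.846436)+1·(-33.961670)≈-69.482300; next y=1/2·22.570068+1/2·(-69.482300)≈-23.456116

0 4 14.000 0.000
1 4 -9.500 7.000
2 3 19.125 -1.250
3 3 -18.469 8.938
4 3 32.258 -4.766
5 3 -36.529 13.746
6 3 56.532 -11.392
7 3 -69.482 22.570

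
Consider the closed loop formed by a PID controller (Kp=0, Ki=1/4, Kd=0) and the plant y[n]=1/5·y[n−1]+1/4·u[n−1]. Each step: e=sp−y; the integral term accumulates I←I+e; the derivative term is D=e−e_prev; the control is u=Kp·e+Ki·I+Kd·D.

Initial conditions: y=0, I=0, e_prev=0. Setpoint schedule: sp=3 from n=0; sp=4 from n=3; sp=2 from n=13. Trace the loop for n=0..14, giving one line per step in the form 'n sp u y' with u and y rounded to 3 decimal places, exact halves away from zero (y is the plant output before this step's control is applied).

0 3 0.750 0.000
1 3 1.453 0.188
2 3 2.103 0.401
3 4 2.951 0.606
4 4 3.737 0.859
5 4 4.460 1.106
6 4 5.126 1.336
7 4 5.739 1.549
8 4 6.303 1.744
9 4 6.822 1.925
10 4 7.299 2.090
11 4 7.738 2.243
12 4 8.143 2.383
13 2 8.015 2.512
14 2 7.888 2.506

(exact arithmetic carried between steps; '≈' marks a value shown rounded to 6 d.p. or computed from one; I and e_prev carry over from the previous line; the table rounds u and y to 3 d.p., halves away from zero)
n=0: y=0, sp=3, e=sp−y=3; I=3, D=e−e_prev=3; u=0·3+1/4·3+0·3=0.75; next y=1/5·0+1/4·0.75=0.1875
n=1: y=0.1875, sp=3, e=sp−y=2.8125; I=5.8125, D=e−e_prev=-0.1875; u=0·2.8125+1/4·5.8125+0·(-0.1875)=1.453125; next y=1/5·0.1875+1/4·1.453125≈0.400781
n=2: y≈0.400781, sp=3, e=sp−y≈2.599219; I≈8.411719, D=e−e_prev≈-0.213281; u=0·2.599219+1/4·8.411719+0·(-0.213281)≈2.102930; next y=1/5·0.400781+1/4·2.102930≈0.605889
n=3: y≈0.605889, sp=4, e=sp−y≈3.394111; I≈11.805830, D=e−e_prev≈0.794893; u=0·3.394111+1/4·11.805830+0·0.794893≈2.951458; next y=1/5·0.605889+1/4·2.951458≈0.859042
n=4: y≈0.859042, sp=4, e=sp−y≈3.140958; I≈14.946788, D=e−e_prev≈-0.253153; u=0·3.140958+1/4·14.946788+0·(-0.253153)≈3.736697; next y=1/5·0.859042+1/4·3.736697≈1.105983
n=5: y≈1.105983, sp=4, e=sp−y≈2.894017; I≈17.840805, D=e−e_prev≈-0.246941; u=0·2.894017+1/4·17.840805+0·(-0.246941)≈4.460201; next y=1/5·1.105983+1/4·4.460201≈1.336247
n=6: y≈1.336247, sp=4, e=sp−y≈2.663753; I≈20.504558, D=e−e_prev≈-0.230264; u=0·2.663753+1/4·20.504558+0·(-0.230264)≈5.126140; next y=1/5·1.336247+1/4·5.126140≈1.548784
n=7: y≈1.548784, sp=4, e=sp−y≈2.451216; I≈22.955774, D=e−e_prev≈-0.212537; u=0·2.451216+1/4·22.955774+0·(-0.212537)≈5.738944; next y=1/5·1.548784+1/4·5.738944≈1.744493
n=8: y≈1.744493, sp=4, e=sp−y≈2.255507; I≈25.211281, D=e−e_prev≈-0.195708; u=0·2.255507+1/4·25.211281+0·(-0.195708)≈6.302820; next y=1/5·1.744493+1/4·6.302820≈1.924604
n=9: y≈1.924604, sp=4, e=sp−y≈2.075396; I≈27.286678, D=e−e_prev≈-0.180111; u=0·2.075396+1/4·27.286678+0·(-0.180111)≈6.821669; next y=1/5·1.924604+1/4·6.821669≈2.090338
n=10: y≈2.090338, sp=4, e=sp−y≈1.909662; I≈29.196340, D=e−e_prev≈-0.165734; u=0·1.909662+1/4·29.196340+0·(-0.165734)≈7.299085; next y=1/5·2.090338+1/4·7.299085≈2.242839
n=11: y≈2.242839, sp=4, e=sp−y≈1.757161; I≈30.953501, D=e−e_prev≈-0.152501; u=0·1.757161+1/4·30.953501+0·(-0.152501)≈7.738375; next y=1/5·2.242839+1/4·7.738375≈2.383162
n=12: y≈2.383162, sp=4, e=sp−y≈1.616838; I≈32.570339, D=e−e_prev≈-0.140323; u=0·1.616838+1/4·32.570339+0·(-0.140323)≈8.142585; next y=1/5·2.383162+1/4·8.142585≈2.512279
n=13: y≈2.512279, sp=2, e=sp−y≈-0.512279; I≈32.058061, D=e−e_prev≈-2.129117; u=0·(-0.512279)+1/4·32.058061+0·(-2.129117)≈8.014515; next y=1/5·2.512279+1/4·8.014515≈2.506085
n=14: y≈2.506085, sp=2, e=sp−y≈-0.506085; I≈31.551976, D=e−e_prev≈0.006194; u=0·(-0.506085)+1/4·31.551976+0·0.006194≈7.887994; next y=1/5·2.506085+1/4·7.887994≈2.473215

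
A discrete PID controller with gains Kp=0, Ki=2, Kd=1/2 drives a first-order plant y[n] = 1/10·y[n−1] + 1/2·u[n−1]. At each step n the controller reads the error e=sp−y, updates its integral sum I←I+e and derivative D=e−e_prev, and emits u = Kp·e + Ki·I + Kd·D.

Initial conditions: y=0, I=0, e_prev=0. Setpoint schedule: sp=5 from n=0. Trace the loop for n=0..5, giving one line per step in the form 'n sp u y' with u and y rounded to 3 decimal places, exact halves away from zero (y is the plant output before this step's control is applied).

(exact arithmetic carried between steps; '≈' marks a value shown rounded to 6 d.p. or computed from one; I and e_prev carry over from the previous line; the table rounds u and y to 3 d.p., halves away from zero)
n=0: y=0, sp=5, e=sp−y=5; I=5, D=e−e_prev=5; u=0·5+2·5+1/2·5=12.5; next y=1/10·0+1/2·12.5=6.25
n=1: y=6.25, sp=5, e=sp−y=-1.25; I=3.75, D=e−e_prev=-6.25; u=0·(-1.25)+2·3.75+1/2·(-6.25)=4.375; next y=1/10·6.25+1/2·4.375=2.8125
n=2: y=2.8125, sp=5, e=sp−y=2.1875; I=5.9375, D=e−e_prev=3.4375; u=0·2.1875+2·5.9375+1/2·3.4375=13.59375; next y=1/10·2.8125+1/2·13.59375=7.078125
n=3: y=7.078125, sp=5, e=sp−y=-2.078125; I=3.859375, D=e−e_prev=-4.265625; u=0·(-2.078125)+2·3.859375+1/2·(-4.265625)≈5.585938; next y=1/10·7.078125+1/2·5.585938≈3.500781
n=4: y≈3.500781, sp=5, e=sp−y≈1.499219; I≈5.358594, D=e−e_prev≈3.577344; u=0·1.499219+2·5.358594+1/2·3.577344≈12.505859; next y=1/10·3.500781+1/2·12.505859≈6.603008
n=5: y≈6.603008, sp=5, e=sp−y≈-1.603008; I≈3.755586, D=e−e_prev≈-3.102227; u=0·(-1.603008)+2·3.755586+1/2·(-3.102227)≈5.960059; next y=1/10·6.603008+1/2·5.960059≈3.640330

0 5 12.500 0.000
1 5 4.375 6.250
2 5 13.594 2.813
3 5 5.586 7.078
4 5 12.506 3.501
5 5 5.960 6.603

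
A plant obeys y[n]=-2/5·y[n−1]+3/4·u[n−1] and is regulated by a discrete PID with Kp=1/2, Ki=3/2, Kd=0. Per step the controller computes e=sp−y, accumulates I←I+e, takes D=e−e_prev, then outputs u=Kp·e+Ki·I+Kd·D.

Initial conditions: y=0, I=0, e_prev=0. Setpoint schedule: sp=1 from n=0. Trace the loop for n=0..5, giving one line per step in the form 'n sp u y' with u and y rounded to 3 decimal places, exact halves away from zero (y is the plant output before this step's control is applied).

0 1 2.000 0.000
1 1 0.500 1.500
2 1 3.200 -0.225
3 1 -0.393 2.490
4 1 4.933 -1.290
5 1 -2.644 4.216

(exact arithmetic carried between steps; '≈' marks a value shown rounded to 6 d.p. or computed from one; I and e_prev carry over from the previous line; the table rounds u and y to 3 d.p., halves away from zero)
n=0: y=0, sp=1, e=sp−y=1; I=1, D=e−e_prev=1; u=1/2·1+3/2·1+0·1=2; next y=-2/5·0+3/4·2=1.5
n=1: y=1.5, sp=1, e=sp−y=-0.5; I=0.5, D=e−e_prev=-1.5; u=1/2·(-0.5)+3/2·0.5+0·(-1.5)=0.5; next y=-2/5·1.5+3/4·0.5=-0.225
n=2: y=-0.225, sp=1, e=sp−y=1.225; I=1.725, D=e−e_prev=1.725; u=1/2·1.225+3/2·1.725+0·1.725=3.2; next y=-2/5·(-0.225)+3/4·3.2=2.49
n=3: y=2.49, sp=1, e=sp−y=-1.49; I=0.235, D=e−e_prev=-2.715; u=1/2·(-1.49)+3/2·0.235+0·(-2.715)=-0.3925; next y=-2/5·2.49+3/4·(-0.3925)=-1.290375
n=4: y=-1.290375, sp=1, e=sp−y=2.290375; I=2.525375, D=e−e_prev=3.780375; u=1/2·2.290375+3/2·2.525375+0·3.780375=4.93325; next y=-2/5·(-1.290375)+3/4·4.93325≈4.216088
n=5: y≈4.216088, sp=1, e=sp−y≈-3.216088; I≈-0.690713, D=e−e_prev≈-5.506463; u=1/2·(-3.216088)+3/2·(-0.690713)+0·(-5.506463)≈-2.644113; next y=-2/5·4.216088+3/4·(-2.644113)≈-3.669519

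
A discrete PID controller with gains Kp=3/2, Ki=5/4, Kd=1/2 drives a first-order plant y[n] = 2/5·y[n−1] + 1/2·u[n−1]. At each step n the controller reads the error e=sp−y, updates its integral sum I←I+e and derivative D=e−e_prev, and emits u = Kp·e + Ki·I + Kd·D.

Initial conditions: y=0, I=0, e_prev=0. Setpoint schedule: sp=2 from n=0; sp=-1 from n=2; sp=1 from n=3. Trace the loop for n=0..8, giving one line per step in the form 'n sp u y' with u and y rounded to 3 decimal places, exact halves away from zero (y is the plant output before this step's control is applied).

(exact arithmetic carried between steps; '≈' marks a value shown rounded to 6 d.p. or computed from one; I and e_prev carry over from the previous line; the table rounds u and y to 3 d.p., halves away from zero)
n=0: y=0, sp=2, e=sp−y=2; I=2, D=e−e_prev=2; u=3/2·2+5/4·2+1/2·2=6.5; next y=2/5·0+1/2·6.5=3.25
n=1: y=3.25, sp=2, e=sp−y=-1.25; I=0.75, D=e−e_prev=-3.25; u=3/2·(-1.25)+5/4·0.75+1/2·(-3.25)=-2.5625; next y=2/5·3.25+1/2·(-2.5625)=0.01875
n=2: y=0.01875, sp=-1, e=sp−y=-1.01875; I=-0.26875, D=e−e_prev=0.23125; u=3/2·(-1.01875)+5/4·(-0.26875)+1/2·0.23125≈-1.748438; next y=2/5·0.01875+1/2·(-1.748438)≈-0.866719
n=3: y≈-0.866719, sp=1, e=sp−y≈1.866719; I≈1.597969, D=e−e_prev≈2.885469; u=3/2·1.866719+5/4·1.597969+1/2·2.885469≈6.240273; next y=2/5·(-0.866719)+1/2·6.240273≈2.773449
n=4: y≈2.773449, sp=1, e=sp−y≈-1.773449; I≈-0.175480, D=e−e_prev≈-3.640168; u=3/2·(-1.773449)+5/4·(-0.175480)+1/2·(-3.640168)≈-4.699608; next y=2/5·2.773449+1/2·(-4.699608)≈-1.240425
n=5: y≈-1.240425, sp=1, e=sp−y≈2.240425; I≈2.064944, D=e−e_prev≈4.013874; u=3/2·2.240425+5/4·2.064944+1/2·4.013874≈7.948754; next y=2/5·(-1.240425)+1/2·7.948754≈3.478207
n=6: y≈3.478207, sp=1, e=sp−y≈-2.478207; I≈-0.413263, D=e−e_prev≈-4.718632; u=3/2·(-2.478207)+5/4·(-0.413263)+1/2·(-4.718632)≈-6.593205; next y=2/5·3.478207+1/2·(-6.593205)≈-1.905320
n=7: y≈-1.905320, sp=1, e=sp−y≈2.905320; I≈2.492057, D=e−e_prev≈5.383527; u=3/2·2.905320+5/4·2.492057+1/2·5.383527≈10.164814; next y=2/5·(-1.905320)+1/2·10.164814≈4.320279
n=8: y≈4.320279, sp=1, e=sp−y≈-3.320279; I≈-0.828222, D=e−e_prev≈-6.225599; u=3/2·(-3.320279)+5/4·(-0.828222)+1/2·(-6.225599)≈-9.128496; next y=2/5·4.320279+1/2·(-9.128496)≈-2.836136

0 2 6.500 0.000
1 2 -2.563 3.250
2 -1 -1.748 0.019
3 1 6.240 -0.867
4 1 -4.700 2.773
5 1 7.949 -1.240
6 1 -6.593 3.478
7 1 10.165 -1.905
8 1 -9.128 4.320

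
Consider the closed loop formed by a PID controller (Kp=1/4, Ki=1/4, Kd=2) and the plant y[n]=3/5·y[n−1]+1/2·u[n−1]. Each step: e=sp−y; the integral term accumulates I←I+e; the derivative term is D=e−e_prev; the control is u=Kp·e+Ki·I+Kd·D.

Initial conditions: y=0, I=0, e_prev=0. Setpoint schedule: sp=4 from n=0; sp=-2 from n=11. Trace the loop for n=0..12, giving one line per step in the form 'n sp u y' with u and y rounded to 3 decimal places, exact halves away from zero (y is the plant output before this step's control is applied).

(exact arithmetic carried between steps; '≈' marks a value shown rounded to 6 d.p. or computed from one; I and e_prev carry over from the previous line; the table rounds u and y to 3 d.p., halves away from zero)
n=0: y=0, sp=4, e=sp−y=4; I=4, D=e−e_prev=4; u=1/4·4+1/4·4+2·4=10; next y=3/5·0+1/2·10=5
n=1: y=5, sp=4, e=sp−y=-1; I=3, D=e−e_prev=-5; u=1/4·(-1)+1/4·3+2·(-5)=-9.5; next y=3/5·5+1/2·(-9.5)=-1.75
n=2: y=-1.75, sp=4, e=sp−y=5.75; I=8.75, D=e−e_prev=6.75; u=1/4·5.75+1/4·8.75+2·6.75=17.125; next y=3/5·(-1.75)+1/2·17.125=7.5125
n=3: y=7.5125, sp=4, e=sp−y=-3.5125; I=5.2375, D=e−e_prev=-9.2625; u=1/4·(-3.5125)+1/4·5.2375+2·(-9.2625)=-18.09375; next y=3/5·7.5125+1/2·(-18.09375)=-4.539375
n=4: y=-4.539375, sp=4, e=sp−y=8.539375; I=13.776875, D=e−e_prev=12.051875; u=1/4·8.539375+1/4·13.776875+2·12.051875≈29.682813; next y=3/5·(-4.539375)+1/2·29.682813≈12.117781
n=5: y≈12.117781, sp=4, e=sp−y≈-8.117781; I≈5.659094, D=e−e_prev≈-16.657156; u=1/4·(-8.117781)+1/4·5.659094+2·(-16.657156)≈-33.928984; next y=3/5·12.117781+1/2·(-33.928984)≈-9.693823
n=6: y≈-9.693823, sp=4, e=sp−y≈13.693823; I≈19.352917, D=e−e_prev≈21.811605; u=1/4·13.693823+1/4·19.352917+2·21.811605≈51.884895; next y=3/5·(-9.693823)+1/2·51.884895≈20.126153
n=7: y≈20.126153, sp=4, e=sp−y≈-16.126153; I≈3.226764, D=e−e_prev≈-29.819977; u=1/4·(-16.126153)+1/4·3.226764+2·(-29.819977)≈-62.864801; next y=3/5·20.126153+1/2·(-62.864801)≈-19.356708
n=8: y≈-19.356708, sp=4, e=sp−y≈23.356708; I≈26.583472, D=e−e_prev≈39.482862; u=1/4·23.356708+1/4·26.583472+2·39.482862≈91.450768; next y=3/5·(-19.356708)+1/2·91.450768≈34.111359
n=9: y≈34.111359, sp=4, e=sp−y≈-30.111359; I≈-3.527887, D=e−e_prev≈-53.468068; u=1/4·(-30.111359)+1/4·(-3.527887)+2·(-53.468068)≈-115.345947; next y=3/5·34.111359+1/2·(-115.345947)≈-37.206158
n=10: y≈-37.206158, sp=4, e=sp−y≈41.206158; I≈37.678271, D=e−e_prev≈71.317517; u=1/4·41.206158+1/4·37.678271+2·71.317517≈162.356141; next y=3/5·(-37.206158)+1/2·162.356141≈58.854376
n=11: y≈58.854376, sp=-2, e=sp−y≈-60.854376; I≈-23.176105, D=e−e_prev≈-102.060534; u=1/4·(-60.854376)+1/4·(-23.176105)+2·(-102.060534)≈-225.128687; next y=3/5·58.854376+1/2·(-225.128687)≈-77.251718
n=12: y≈-77.251718, sp=-2, e=sp−y≈75.251718; I≈52.075613, D=e−e_prev≈136.106094; u=1/4·75.251718+1/4·52.075613+2·136.106094≈304.044021; next y=3/5·(-77.251718)+1/2·304.044021≈105.670980

0 4 10.000 0.000
1 4 -9.500 5.000
2 4 17.125 -1.750
3 4 -18.094 7.513
4 4 29.683 -4.539
5 4 -33.929 12.118
6 4 51.885 -9.694
7 4 -62.865 20.126
8 4 91.451 -19.357
9 4 -115.346 34.111
10 4 162.356 -37.206
11 -2 -225.129 58.854
12 -2 304.044 -77.252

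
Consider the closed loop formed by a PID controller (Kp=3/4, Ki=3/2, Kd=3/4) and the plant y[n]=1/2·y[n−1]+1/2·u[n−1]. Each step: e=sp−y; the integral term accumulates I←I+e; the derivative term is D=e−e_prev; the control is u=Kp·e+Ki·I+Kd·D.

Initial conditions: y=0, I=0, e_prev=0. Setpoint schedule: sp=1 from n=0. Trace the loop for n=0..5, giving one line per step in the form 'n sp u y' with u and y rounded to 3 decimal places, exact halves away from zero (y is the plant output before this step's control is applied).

(exact arithmetic carried between steps; '≈' marks a value shown rounded to 6 d.p. or computed from one; I and e_prev carry over from the previous line; the table rounds u and y to 3 d.p., halves away from zero)
n=0: y=0, sp=1, e=sp−y=1; I=1, D=e−e_prev=1; u=3/4·1+3/2·1+3/4·1=3; next y=1/2·0+1/2·3=1.5
n=1: y=1.5, sp=1, e=sp−y=-0.5; I=0.5, D=e−e_prev=-1.5; u=3/4·(-0.5)+3/2·0.5+3/4·(-1.5)=-0.75; next y=1/2·1.5+1/2·(-0.75)=0.375
n=2: y=0.375, sp=1, e=sp−y=0.625; I=1.125, D=e−e_prev=1.125; u=3/4·0.625+3/2·1.125+3/4·1.125=3; next y=1/2·0.375+1/2·3=1.6875
n=3: y=1.6875, sp=1, e=sp−y=-0.6875; I=0.4375, D=e−e_prev=-1.3125; u=3/4·(-0.6875)+3/2·0.4375+3/4·(-1.3125)=-0.84375; next y=1/2·1.6875+1/2·(-0.84375)=0.421875
n=4: y=0.421875, sp=1, e=sp−y=0.578125; I=1.015625, D=e−e_prev=1.265625; u=3/4·0.578125+3/2·1.015625+3/4·1.265625=2.90625; next y=1/2·0.421875+1/2·2.90625≈1.664063
n=5: y≈1.664063, sp=1, e=sp−y≈-0.664063; I≈0.351563, D=e−e_prev≈-1.242188; u=3/4·(-0.664063)+3/2·0.351563+3/4·(-1.242188)≈-0.902344; next y=1/2·1.664063+1/2·(-0.902344)≈0.380859

0 1 3.000 0.000
1 1 -0.750 1.500
2 1 3.000 0.375
3 1 -0.844 1.688
4 1 2.906 0.422
5 1 -0.902 1.664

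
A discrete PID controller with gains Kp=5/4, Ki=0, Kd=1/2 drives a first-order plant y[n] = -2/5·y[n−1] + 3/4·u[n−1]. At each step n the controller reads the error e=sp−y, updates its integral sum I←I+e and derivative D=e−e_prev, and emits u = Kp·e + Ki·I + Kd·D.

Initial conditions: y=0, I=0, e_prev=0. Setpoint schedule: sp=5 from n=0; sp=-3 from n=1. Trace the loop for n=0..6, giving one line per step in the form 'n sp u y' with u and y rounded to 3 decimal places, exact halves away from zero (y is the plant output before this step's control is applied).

0 5 8.750 0.000
1 -3 -19.234 6.563
2 -3 29.370 -17.051
3 -3 -62.759 28.848
4 -3 113.239 -58.609
5 -3 -222.706 108.373
6 -3 418.599 -210.379

(exact arithmetic carried between steps; '≈' marks a value shown rounded to 6 d.p. or computed from one; I and e_prev carry over from the previous line; the table rounds u and y to 3 d.p., halves away from zero)
n=0: y=0, sp=5, e=sp−y=5; I=5, D=e−e_prev=5; u=5/4·5+0·5+1/2·5=8.75; next y=-2/5·0+3/4·8.75=6.5625
n=1: y=6.5625, sp=-3, e=sp−y=-9.5625; I=-4.5625, D=e−e_prev=-14.5625; u=5/4·(-9.5625)+0·(-4.5625)+1/2·(-14.5625)=-19.234375; next y=-2/5·6.5625+3/4·(-19.234375)≈-17.050781
n=2: y≈-17.050781, sp=-3, e=sp−y≈14.050781; I≈9.488281, D=e−e_prev≈23.613281; u=5/4·14.050781+0·9.488281+1/2·23.613281≈29.370117; next y=-2/5·(-17.050781)+3/4·29.370117≈28.847900
n=3: y≈28.847900, sp=-3, e=sp−y≈-31.847900; I≈-22.359619, D=e−e_prev≈-45.898682; u=5/4·(-31.847900)+0·(-22.359619)+1/2·(-45.898682)≈-62.759216; next y=-2/5·28.847900+3/4·(-62.759216)≈-58.608572
n=4: y≈-58.608572, sp=-3, e=sp−y≈55.608572; I≈33.248953, D=e−e_prev≈87.456473; u=5/4·55.608572+0·33.248953+1/2·87.456473≈113.238952; next y=-2/5·(-58.608572)+3/4·113.238952≈108.372643
n=5: y≈108.372643, sp=-3, e=sp−y≈-111.372643; I≈-78.123690, D=e−e_prev≈-166.981215; u=5/4·(-111.372643)+0·(-78.123690)+1/2·(-166.981215)≈-222.706411; next y=-2/5·108.372643+3/4·(-222.706411)≈-210.378866
n=6: y≈-210.378866, sp=-3, e=sp−y≈207.378866; I≈129.255176, D=e−e_prev≈318.751508; u=5/4·207.378866+0·129.255176+1/2·318.751508≈418.599336; next y=-2/5·(-210.378866)+3/4·418.599336≈398.101048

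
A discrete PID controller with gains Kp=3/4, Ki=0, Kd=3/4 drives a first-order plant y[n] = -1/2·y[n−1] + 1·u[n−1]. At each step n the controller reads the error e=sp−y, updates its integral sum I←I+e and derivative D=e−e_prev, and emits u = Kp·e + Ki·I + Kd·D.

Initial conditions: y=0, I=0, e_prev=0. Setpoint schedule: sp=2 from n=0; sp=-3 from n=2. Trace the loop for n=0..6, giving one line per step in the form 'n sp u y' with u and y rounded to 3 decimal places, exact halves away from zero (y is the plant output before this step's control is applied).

0 2 3.000 0.000
1 2 -3.000 3.000
2 -3 3.000 -4.500
3 -3 -13.500 5.250
4 -3 25.875 -16.125
5 -3 -65.250 33.938
6 -3 146.531 -82.219

(exact arithmetic carried between steps; '≈' marks a value shown rounded to 6 d.p. or computed from one; I and e_prev carry over from the previous line; the table rounds u and y to 3 d.p., halves away from zero)
n=0: y=0, sp=2, e=sp−y=2; I=2, D=e−e_prev=2; u=3/4·2+0·2+3/4·2=3; next y=-1/2·0+1·3=3
n=1: y=3, sp=2, e=sp−y=-1; I=1, D=e−e_prev=-3; u=3/4·(-1)+0·1+3/4·(-3)=-3; next y=-1/2·3+1·(-3)=-4.5
n=2: y=-4.5, sp=-3, e=sp−y=1.5; I=2.5, D=e−e_prev=2.5; u=3/4·1.5+0·2.5+3/4·2.5=3; next y=-1/2·(-4.5)+1·3=5.25
n=3: y=5.25, sp=-3, e=sp−y=-8.25; I=-5.75, D=e−e_prev=-9.75; u=3/4·(-8.25)+0·(-5.75)+3/4·(-9.75)=-13.5; next y=-1/2·5.25+1·(-13.5)=-16.125
n=4: y=-16.125, sp=-3, e=sp−y=13.125; I=7.375, D=e−e_prev=21.375; u=3/4·13.125+0·7.375+3/4·21.375=25.875; next y=-1/2·(-16.125)+1·25.875=33.9375
n=5: y=33.9375, sp=-3, e=sp−y=-36.9375; I=-29.5625, D=e−e_prev=-50.0625; u=3/4·(-36.9375)+0·(-29.5625)+3/4·(-50.0625)=-65.25; next y=-1/2·33.9375+1·(-65.25)=-82.21875
n=6: y=-82.21875, sp=-3, e=sp−y=79.21875; I=49.65625, D=e−e_prev=116.15625; u=3/4·79.21875+0·49.65625+3/4·116.15625=146.53125; next y=-1/2·(-82.21875)+1·146.53125=187.640625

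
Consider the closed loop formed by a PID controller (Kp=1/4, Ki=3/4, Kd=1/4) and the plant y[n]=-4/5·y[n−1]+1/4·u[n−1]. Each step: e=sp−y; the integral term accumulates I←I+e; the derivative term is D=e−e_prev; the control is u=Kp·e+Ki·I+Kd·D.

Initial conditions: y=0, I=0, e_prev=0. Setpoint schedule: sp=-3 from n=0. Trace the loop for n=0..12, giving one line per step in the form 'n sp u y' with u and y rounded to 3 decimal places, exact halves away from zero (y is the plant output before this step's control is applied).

0 -3 -3.750 0.000
1 -3 -4.078 -0.938
2 -3 -6.694 -0.270
3 -3 -7.090 -1.458
4 -3 -9.608 -0.606
5 -3 -9.552 -1.917
6 -3 -12.020 -0.854
7 -3 -11.530 -2.322
8 -3 -14.026 -1.025
9 -3 -13.106 -2.687
10 -3 -15.706 -1.127
11 -3 -14.349 -3.025
12 -3 -17.126 -1.168

(exact arithmetic carried between steps; '≈' marks a value shown rounded to 6 d.p. or computed from one; I and e_prev carry over from the previous line; the table rounds u and y to 3 d.p., halves away from zero)
n=0: y=0, sp=-3, e=sp−y=-3; I=-3, D=e−e_prev=-3; u=1/4·(-3)+3/4·(-3)+1/4·(-3)=-3.75; next y=-4/5·0+1/4·(-3.75)=-0.9375
n=1: y=-0.9375, sp=-3, e=sp−y=-2.0625; I=-5.0625, D=e−e_prev=0.9375; u=1/4·(-2.0625)+3/4·(-5.0625)+1/4·0.9375=-4.078125; next y=-4/5·(-0.9375)+1/4·(-4.078125)≈-0.269531
n=2: y≈-0.269531, sp=-3, e=sp−y≈-2.730469; I≈-7.792969, D=e−e_prev≈-0.667969; u=1/4·(-2.730469)+3/4·(-7.792969)+1/4·(-0.667969)≈-6.694336; next y=-4/5·(-0.269531)+1/4·(-6.694336)≈-1.457959
n=3: y≈-1.457959, sp=-3, e=sp−y≈-1.542041; I≈-9.335010, D=e−e_prev≈1.188428; u=1/4·(-1.542041)+3/4·(-9.335010)+1/4·1.188428≈-7.089661; next y=-4/5·(-1.457959)+1/4·(-7.089661)≈-0.606048
n=4: y≈-0.606048, sp=-3, e=sp−y≈-2.393952; I≈-11.728962, D=e−e_prev≈-0.851911; u=1/4·(-2.393952)+3/4·(-11.728962)+1/4·(-0.851911)≈-9.608187; next y=-4/5·(-0.606048)+1/4·(-9.608187)≈-1.917208
n=5: y≈-1.917208, sp=-3, e=sp−y≈-1.082792; I≈-12.811753, D=e−e_prev≈1.311160; u=1/4·(-1.082792)+3/4·(-12.811753)+1/4·1.311160≈-9.551723; next y=-4/5·(-1.917208)+1/4·(-9.551723)≈-0.854164
n=6: y≈-0.854164, sp=-3, e=sp−y≈-2.145836; I≈-14.957589, D=e−e_prev≈-1.063044; u=1/4·(-2.145836)+3/4·(-14.957589)+1/4·(-1.063044)≈-12.020412; next y=-4/5·(-0.854164)+1/4·(-12.020412)≈-2.321772
n=7: y≈-2.321772, sp=-3, e=sp−y≈-0.678228; I≈-15.635818, D=e−e_prev≈1.467608; u=1/4·(-0.678228)+3/4·(-15.635818)+1/4·1.467608≈-11.529518; next y=-4/5·(-2.321772)+1/4·(-11.529518)≈-1.024962
n=8: y≈-1.024962, sp=-3, e=sp−y≈-1.975038; I≈-17.610855, D=e−e_prev≈-1.296810; u=1/4·(-1.975038)+3/4·(-17.610855)+1/4·(-1.296810)≈-14.026104; next y=-4/5·(-1.024962)+1/4·(-14.026104)≈-2.686556
n=9: y≈-2.686556, sp=-3, e=sp−y≈-0.313444; I≈-17.924299, D=e−e_prev≈1.661594; u=1/4·(-0.313444)+3/4·(-17.924299)+1/4·1.661594≈-13.106187; next y=-4/5·(-2.686556)+1/4·(-13.106187)≈-1.127302
n=10: y≈-1.127302, sp=-3, e=sp−y≈-1.872698; I≈-19.796998, D=e−e_prev≈-1.559254; u=1/4·(-1.872698)+3/4·(-19.796998)+1/4·(-1.559254)≈-15.705736; next y=-4/5·(-1.127302)+1/4·(-15.705736)≈-3.024593
n=11: y≈-3.024593, sp=-3, e=sp−y≈0.024593; I≈-19.772405, D=e−e_prev≈1.897291; u=1/4·0.024593+3/4·(-19.772405)+1/4·1.897291≈-14.348833; next y=-4/5·(-3.024593)+1/4·(-14.348833)≈-1.167534
n=12: y≈-1.167534, sp=-3, e=sp−y≈-1.832466; I≈-21.604871, D=e−e_prev≈-1.857059; u=1/4·(-1.832466)+3/4·(-21.604871)+1/4·(-1.857059)≈-17.126034; next y=-4/5·(-1.167534)+1/4·(-17.126034)≈-3.347481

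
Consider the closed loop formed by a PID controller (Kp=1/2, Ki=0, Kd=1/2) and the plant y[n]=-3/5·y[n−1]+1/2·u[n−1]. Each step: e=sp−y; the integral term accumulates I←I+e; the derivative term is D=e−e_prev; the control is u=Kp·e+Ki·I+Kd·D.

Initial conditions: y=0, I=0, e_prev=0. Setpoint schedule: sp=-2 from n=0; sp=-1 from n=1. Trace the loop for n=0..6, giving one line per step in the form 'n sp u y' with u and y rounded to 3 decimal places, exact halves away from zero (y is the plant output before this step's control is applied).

(exact arithmetic carried between steps; '≈' marks a value shown rounded to 6 d.p. or computed from one; I and e_prev carry over from the previous line; the table rounds u and y to 3 d.p., halves away from zero)
n=0: y=0, sp=-2, e=sp−y=-2; I=-2, D=e−e_prev=-2; u=1/2·(-2)+0·(-2)+1/2·(-2)=-2; next y=-3/5·0+1/2·(-2)=-1
n=1: y=-1, sp=-1, e=sp−y=0; I=-2, D=e−e_prev=2; u=1/2·0+0·(-2)+1/2·2=1; next y=-3/5·(-1)+1/2·1=1.1
n=2: y=1.1, sp=-1, e=sp−y=-2.1; I=-4.1, D=e−e_prev=-2.1; u=1/2·(-2.1)+0·(-4.1)+1/2·(-2.1)=-2.1; next y=-3/5·1.1+1/2·(-2.1)=-1.71
n=3: y=-1.71, sp=-1, e=sp−y=0.71; I=-3.39, D=e−e_prev=2.81; u=1/2·0.71+0·(-3.39)+1/2·2.81=1.76; next y=-3/5·(-1.71)+1/2·1.76=1.906
n=4: y=1.906, sp=-1, e=sp−y=-2.906; I=-6.296, D=e−e_prev=-3.616; u=1/2·(-2.906)+0·(-6.296)+1/2·(-3.616)=-3.261; next y=-3/5·1.906+1/2·(-3.261)=-2.7741
n=5: y=-2.7741, sp=-1, e=sp−y=1.7741; I=-4.5219, D=e−e_prev=4.6801; u=1/2·1.7741+0·(-4.5219)+1/2·4.6801=3.2271; next y=-3/5·(-2.7741)+1/2·3.2271=3.27801
n=6: y=3.27801, sp=-1, e=sp−y=-4.27801; I=-8.79991, D=e−e_prev=-6.05211; u=1/2·(-4.27801)+0·(-8.79991)+1/2·(-6.05211)=-5.16506; next y=-3/5·3.27801+1/2·(-5.16506)=-4.549336

0 -2 -2.000 0.000
1 -1 1.000 -1.000
2 -1 -2.100 1.100
3 -1 1.760 -1.710
4 -1 -3.261 1.906
5 -1 3.227 -2.774
6 -1 -5.165 3.278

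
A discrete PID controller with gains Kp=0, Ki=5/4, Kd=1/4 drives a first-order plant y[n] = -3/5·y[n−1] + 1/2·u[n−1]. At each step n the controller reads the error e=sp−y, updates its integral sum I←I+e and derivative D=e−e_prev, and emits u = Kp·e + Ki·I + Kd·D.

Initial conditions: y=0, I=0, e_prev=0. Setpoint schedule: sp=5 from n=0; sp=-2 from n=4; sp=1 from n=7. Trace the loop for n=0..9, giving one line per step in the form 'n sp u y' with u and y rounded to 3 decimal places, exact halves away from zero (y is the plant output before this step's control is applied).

0 5 7.500 0.000
1 5 6.875 3.750
2 5 13.219 1.188
3 5 10.280 5.897
4 -2 6.279 1.602
5 -2 1.588 2.178
6 -2 0.546 -0.513
7 1 0.874 0.581
8 1 1.660 0.088
9 1 1.643 0.777

(exact arithmetic carried between steps; '≈' marks a value shown rounded to 6 d.p. or computed from one; I and e_prev carry over from the previous line; the table rounds u and y to 3 d.p., halves away from zero)
n=0: y=0, sp=5, e=sp−y=5; I=5, D=e−e_prev=5; u=0·5+5/4·5+1/4·5=7.5; next y=-3/5·0+1/2·7.5=3.75
n=1: y=3.75, sp=5, e=sp−y=1.25; I=6.25, D=e−e_prev=-3.75; u=0·1.25+5/4·6.25+1/4·(-3.75)=6.875; next y=-3/5·3.75+1/2·6.875=1.1875
n=2: y=1.1875, sp=5, e=sp−y=3.8125; I=10.0625, D=e−e_prev=2.5625; u=0·3.8125+5/4·10.0625+1/4·2.5625=13.21875; next y=-3/5·1.1875+1/2·13.21875=5.896875
n=3: y=5.896875, sp=5, e=sp−y=-0.896875; I=9.165625, D=e−e_prev=-4.709375; u=0·(-0.896875)+5/4·9.165625+1/4·(-4.709375)≈10.279688; next y=-3/5·5.896875+1/2·10.279688≈1.601719
n=4: y≈1.601719, sp=-2, e=sp−y≈-3.601719; I≈5.563906, D=e−e_prev≈-2.704844; u=0·(-3.601719)+5/4·5.563906+1/4·(-2.704844)≈6.278672; next y=-3/5·1.601719+1/2·6.278672≈2.178305
n=5: y≈2.178305, sp=-2, e=sp−y≈-4.178305; I≈1.385602, D=e−e_prev≈-0.576586; u=0·(-4.178305)+5/4·1.385602+1/4·(-0.576586)≈1.587855; next y=-3/5·2.178305+1/2·1.587855≈-0.513055
n=6: y≈-0.513055, sp=-2, e=sp−y≈-1.486945; I≈-0.101343, D=e−e_prev≈2.691360; u=0·(-1.486945)+5/4·(-0.101343)+1/4·2.691360≈0.546161; next y=-3/5·(-0.513055)+1/2·0.546161≈0.580913
n=7: y≈0.580913, sp=1, e=sp−y≈0.419087; I≈0.317743, D=e−e_prev≈1.906032; u=0·0.419087+5/4·0.317743+1/4·1.906032≈0.873687; next y=-3/5·0.580913+1/2·0.873687≈0.088295
n=8: y≈0.088295, sp=1, e=sp−y≈0.911705; I≈1.229448, D=e−e_prev≈0.492618; u=0·0.911705+5/4·1.229448+1/4·0.492618≈1.659964; next y=-3/5·0.088295+1/2·1.659964≈0.777005
n=9: y≈0.777005, sp=1, e=sp−y≈0.222995; I≈1.452443, D=e−e_prev≈-0.688709; u=0·0.222995+5/4·1.452443+1/4·(-0.688709)≈1.643376; next y=-3/5·0.777005+1/2·1.643376≈0.355485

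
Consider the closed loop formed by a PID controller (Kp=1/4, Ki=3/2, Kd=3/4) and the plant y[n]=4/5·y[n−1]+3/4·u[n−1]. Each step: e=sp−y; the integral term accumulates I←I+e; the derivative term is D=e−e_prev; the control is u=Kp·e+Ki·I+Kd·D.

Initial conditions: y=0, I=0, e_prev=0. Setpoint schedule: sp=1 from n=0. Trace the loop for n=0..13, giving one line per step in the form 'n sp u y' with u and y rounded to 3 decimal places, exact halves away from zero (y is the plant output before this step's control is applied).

0 1 2.500 0.000
1 1 -1.438 1.875
2 1 2.289 0.422
3 1 -2.015 2.054
4 1 2.433 0.132
5 1 -2.203 1.931
6 1 2.845 -0.107
7 1 -2.411 2.048
8 1 3.178 -0.170
9 1 -2.774 2.248
10 1 3.493 -0.283
11 1 -3.171 2.394
12 1 3.888 -0.464
13 1 -3.582 2.545

(exact arithmetic carried between steps; '≈' marks a value shown rounded to 6 d.p. or computed from one; I and e_prev carry over from the previous line; the table rounds u and y to 3 d.p., halves away from zero)
n=0: y=0, sp=1, e=sp−y=1; I=1, D=e−e_prev=1; u=1/4·1+3/2·1+3/4·1=2.5; next y=4/5·0+3/4·2.5=1.875
n=1: y=1.875, sp=1, e=sp−y=-0.875; I=0.125, D=e−e_prev=-1.875; u=1/4·(-0.875)+3/2·0.125+3/4·(-1.875)=-1.4375; next y=4/5·1.875+3/4·(-1.4375)=0.421875
n=2: y=0.421875, sp=1, e=sp−y=0.578125; I=0.703125, D=e−e_prev=1.453125; u=1/4·0.578125+3/2·0.703125+3/4·1.453125≈2.289063; next y=4/5·0.421875+3/4·2.289063≈2.054297
n=3: y≈2.054297, sp=1, e=sp−y≈-1.054297; I≈-0.351172, D=e−e_prev≈-1.632422; u=1/4·(-1.054297)+3/2·(-0.351172)+3/4·(-1.632422)≈-2.014648; next y=4/5·2.054297+3/4·(-2.014648)≈0.132451
n=4: y≈0.132451, sp=1, e=sp−y≈0.867549; I≈0.516377, D=e−e_prev≈1.921846; u=1/4·0.867549+3/2·0.516377+3/4·1.921846≈2.432837; next y=4/5·0.132451+3/4·2.432837≈1.930589
n=5: y≈1.930589, sp=1, e=sp−y≈-0.930589; I≈-0.414212, D=e−e_prev≈-1.798137; u=1/4·(-0.930589)+3/2·(-0.414212)+3/4·(-1.798137)≈-2.202568; next y=4/5·1.930589+3/4·(-2.202568)≈-0.107455
n=6: y≈-0.107455, sp=1, e=sp−y≈1.107455; I≈0.693243, D=e−e_prev≈2.038044; u=1/4·1.107455+3/2·0.693243+3/4·2.038044≈2.845261; next y=4/5·(-0.107455)+3/4·2.845261≈2.047982
n=7: y≈2.047982, sp=1, e=sp−y≈-1.047982; I≈-0.354739, D=e−e_prev≈-2.155437; u=1/4·(-1.047982)+3/2·(-0.354739)+3/4·(-2.155437)≈-2.410681; next y=4/5·2.047982+3/4·(-2.410681)≈-0.169625
n=8: y≈-0.169625, sp=1, e=sp−y≈1.169625; I≈0.814887, D=e−e_prev≈2.217607; u=1/4·1.169625+3/2·0.814887+3/4·2.217607≈3.177942; next y=4/5·(-0.169625)+3/4·3.177942≈2.247756
n=9: y≈2.247756, sp=1, e=sp−y≈-1.247756; I≈-0.432869, D=e−e_prev≈-2.417381; u=1/4·(-1.247756)+3/2·(-0.432869)+3/4·(-2.417381)≈-2.774279; next y=4/5·2.247756+3/4·(-2.774279)≈-0.282505
n=10: y≈-0.282505, sp=1, e=sp−y≈1.282505; I≈0.849635, D=e−e_prev≈2.530261; u=1/4·1.282505+3/2·0.849635+3/4·2.530261≈3.492774; next y=4/5·(-0.282505)+3/4·3.492774≈2.393577
n=11: y≈2.393577, sp=1, e=sp−y≈-1.393577; I≈-0.543942, D=e−e_prev≈-2.676082; u=1/4·(-1.393577)+3/2·(-0.543942)+3/4·(-2.676082)≈-3.171368; next y=4/5·2.393577+3/4·(-3.171368)≈-0.463665
n=12: y≈-0.463665, sp=1, e=sp−y≈1.463665; I≈0.919723, D=e−e_prev≈2.857242; u=1/4·1.463665+3/2·0.919723+3/4·2.857242≈3.888432; next y=4/5·(-0.463665)+3/4·3.888432≈2.545392
n=13: y≈2.545392, sp=1, e=sp−y≈-1.545392; I≈-0.625669, D=e−e_prev≈-3.009057; u=1/4·(-1.545392)+3/2·(-0.625669)+3/4·(-3.009057)≈-3.581644; next y=4/5·2.545392+3/4·(-3.581644)≈-0.649920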